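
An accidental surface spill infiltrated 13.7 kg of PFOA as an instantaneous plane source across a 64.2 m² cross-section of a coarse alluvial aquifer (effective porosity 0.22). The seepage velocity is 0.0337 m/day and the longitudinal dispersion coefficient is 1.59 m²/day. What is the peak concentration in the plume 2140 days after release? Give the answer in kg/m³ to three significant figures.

The peak of an instantaneous 1D plume sits at x = vt; there the Gaussian factor is 1 and C_max = M/(n_e·A·√(4πDt)), where n_e·A is the pore area the mass is dissolved in.
√(4πDt) = √(4π × 1.59 × 2140) = 206.8 m, so C_max = 13.7/(0.22 × 64.2 × 206.8) = 0.00469 kg/m³.

0.00469 kg/m³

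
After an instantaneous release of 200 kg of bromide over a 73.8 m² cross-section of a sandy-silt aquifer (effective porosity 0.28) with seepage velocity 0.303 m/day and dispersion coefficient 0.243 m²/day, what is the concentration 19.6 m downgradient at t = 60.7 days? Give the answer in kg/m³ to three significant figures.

For an instantaneous plane source, C(x,t) = M/(n_e·A·√(4πDt)) · exp(−(x−vt)²/(4Dt)), with n_e·A the pore (flow) area.
Plume center vt = 0.303 × 60.7 = 18.3921 m, so the well at 19.6 m is 1.2079 m downgradient of the peak.
√(4πDt) = 13.61 m, giving peak height M/(n_e·A·√(4πDt)) = 200/(0.28 × 73.8 × 13.61) = 0.7111 kg/m³.
(x−vt)²/(4Dt) = (1.2079)²/(4 × 0.243 × 60.7) = 0.02473; exp(−0.02473) = 0.9756.
C = 0.7111 × 0.9756 = 0.694 kg/m³.

0.694 kg/m³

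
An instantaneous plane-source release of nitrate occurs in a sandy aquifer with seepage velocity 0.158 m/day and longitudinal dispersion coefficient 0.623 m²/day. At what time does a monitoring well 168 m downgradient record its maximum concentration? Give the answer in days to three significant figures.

For the 1D instantaneous-source solution, setting ∂C/∂t = 0 at fixed x gives v²t² + 2Dt − x² = 0, so t = (√(D² + v²x²) − D)/v².
√(D² + v²x²) = √(0.623² + 0.158² × 168²) = 26.55; v² = 0.024964.
t = (26.55 − 0.623)/0.024964 = 1040 days (vs. the pure-advection estimate x/v = 1060 d).

1040 days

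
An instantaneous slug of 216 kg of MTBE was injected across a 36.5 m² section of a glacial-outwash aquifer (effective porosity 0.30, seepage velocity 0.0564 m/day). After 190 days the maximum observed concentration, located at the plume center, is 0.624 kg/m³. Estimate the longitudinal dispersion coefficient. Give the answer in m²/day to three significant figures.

At the plume center C_max = M/(n_e·A·√(4πDt)), so D = M²/(4πt·(n_e·A·C_max)²).
n_e·A·C_max = 0.30 × 36.5 × 0.624 = 6.833 kg/m.
D = 216²/(4π × 190 × 6.833²) = 0.419 m²/day.

0.419 m²/day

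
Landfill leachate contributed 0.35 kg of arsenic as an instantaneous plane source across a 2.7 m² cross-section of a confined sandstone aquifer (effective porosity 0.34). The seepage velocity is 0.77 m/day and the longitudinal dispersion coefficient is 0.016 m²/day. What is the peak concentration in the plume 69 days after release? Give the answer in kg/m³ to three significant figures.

0.102 kg/m³

The peak of an instantaneous 1D plume sits at x = vt; there the Gaussian factor is 1 and C_max = M/(n_e·A·√(4πDt)), where n_e·A is the pore area the mass is dissolved in.
√(4πDt) = √(4π × 0.016 × 69) = 3.725 m, so C_max = 0.35/(0.34 × 2.7 × 3.725) = 0.102 kg/m³.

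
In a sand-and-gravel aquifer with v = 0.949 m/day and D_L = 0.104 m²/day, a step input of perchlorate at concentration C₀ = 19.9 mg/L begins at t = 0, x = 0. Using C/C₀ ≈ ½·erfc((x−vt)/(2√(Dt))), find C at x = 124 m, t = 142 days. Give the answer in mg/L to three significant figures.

19.4 mg/L

For a continuous step input, C/C₀ ≈ ½·erfc((x−vt)/(2√(Dt))).
vt = 0.949 × 142 = 134.758 m and 2√(Dt) = 2√(0.104 × 142) = 7.686 m.
Argument (x−vt)/(2√(Dt)) = (124 − 134.758)/7.686 = -1.400; ½·erfc(-1.400) = 0.9761.
C = 19.9 × 0.9761 = 19.4 mg/L.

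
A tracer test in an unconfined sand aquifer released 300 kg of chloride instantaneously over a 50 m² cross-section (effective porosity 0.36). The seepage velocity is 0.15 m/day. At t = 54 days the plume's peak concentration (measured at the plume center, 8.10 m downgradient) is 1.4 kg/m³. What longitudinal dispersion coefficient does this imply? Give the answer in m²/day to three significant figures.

At the plume center C_max = M/(n_e·A·√(4πDt)), so D = M²/(4πt·(n_e·A·C_max)²).
n_e·A·C_max = 0.36 × 50 × 1.4 = 25.20 kg/m.
D = 300²/(4π × 54 × 25.20²) = 0.209 m²/day.

0.209 m²/day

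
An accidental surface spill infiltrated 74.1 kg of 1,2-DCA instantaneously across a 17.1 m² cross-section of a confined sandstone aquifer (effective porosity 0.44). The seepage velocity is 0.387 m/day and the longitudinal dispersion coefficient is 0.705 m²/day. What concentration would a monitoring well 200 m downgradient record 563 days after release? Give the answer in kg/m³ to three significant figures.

For an instantaneous plane source, C(x,t) = M/(n_e·A·√(4πDt)) · exp(−(x−vt)²/(4Dt)), with n_e·A the pore (flow) area.
Plume center vt = 0.387 × 563 = 217.881 m, so the well at 200 m is 17.881 m upgradient of the peak.
√(4πDt) = 70.62 m, giving peak height M/(n_e·A·√(4πDt)) = 74.1/(0.44 × 17.1 × 70.62) = 0.1395 kg/m³.
(x−vt)²/(4Dt) = (-17.881)²/(4 × 0.705 × 563) = 0.2014; exp(−0.2014) = 0.8176.
C = 0.1395 × 0.8176 = 0.114 kg/m³.

0.114 kg/m³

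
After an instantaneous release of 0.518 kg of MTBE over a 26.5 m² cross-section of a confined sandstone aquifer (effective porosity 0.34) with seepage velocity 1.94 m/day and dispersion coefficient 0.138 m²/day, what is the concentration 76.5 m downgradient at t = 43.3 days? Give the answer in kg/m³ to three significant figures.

For an instantaneous plane source, C(x,t) = M/(n_e·A·√(4πDt)) · exp(−(x−vt)²/(4Dt)), with n_e·A the pore (flow) area.
Plume center vt = 1.94 × 43.3 = 84.002 m, so the well at 76.5 m is 7.502 m upgradient of the peak.
√(4πDt) = 8.665 m, giving peak height M/(n_e·A·√(4πDt)) = 0.518/(0.34 × 26.5 × 8.665) = 0.006635 kg/m³.
(x−vt)²/(4Dt) = (-7.502)²/(4 × 0.138 × 43.3) = 2.355; exp(−2.355) = 0.09489.
C = 0.006635 × 0.09489 = 0.000630 kg/m³.

0.000630 kg/m³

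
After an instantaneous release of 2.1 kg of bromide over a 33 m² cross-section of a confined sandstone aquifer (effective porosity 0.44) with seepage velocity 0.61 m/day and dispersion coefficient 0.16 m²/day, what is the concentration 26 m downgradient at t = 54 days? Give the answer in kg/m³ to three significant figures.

For an instantaneous plane source, C(x,t) = M/(n_e·A·√(4πDt)) · exp(−(x−vt)²/(4Dt)), with n_e·A the pore (flow) area.
Plume center vt = 0.61 × 54 = 32.94 m, so the well at 26 m is 6.94 m upgradient of the peak.
√(4πDt) = 10.42 m, giving peak height M/(n_e·A·√(4πDt)) = 2.1/(0.44 × 33 × 10.42) = 0.01388 kg/m³.
(x−vt)²/(4Dt) = (-6.94)²/(4 × 0.16 × 54) = 1.394; exp(−1.394) = 0.2481.
C = 0.01388 × 0.2481 = 0.00344 kg/m³.

0.00344 kg/m³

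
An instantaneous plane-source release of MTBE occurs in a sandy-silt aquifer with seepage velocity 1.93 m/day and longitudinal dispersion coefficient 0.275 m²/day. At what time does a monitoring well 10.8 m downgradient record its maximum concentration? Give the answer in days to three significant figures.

For the 1D instantaneous-source solution, setting ∂C/∂t = 0 at fixed x gives v²t² + 2Dt − x² = 0, so t = (√(D² + v²x²) − D)/v².
√(D² + v²x²) = √(0.275² + 1.93² × 10.8²) = 20.85; v² = 3.7249.
t = (20.85 − 0.275)/3.7249 = 5.52 days (vs. the pure-advection estimate x/v = 5.60 d).

5.52 days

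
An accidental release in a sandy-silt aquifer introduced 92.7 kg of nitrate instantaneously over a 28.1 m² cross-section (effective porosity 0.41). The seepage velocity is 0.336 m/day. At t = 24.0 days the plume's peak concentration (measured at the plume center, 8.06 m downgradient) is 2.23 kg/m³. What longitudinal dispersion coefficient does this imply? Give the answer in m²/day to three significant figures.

At the plume center C_max = M/(n_e·A·√(4πDt)), so D = M²/(4πt·(n_e·A·C_max)²).
n_e·A·C_max = 0.41 × 28.1 × 2.23 = 25.69 kg/m.
D = 92.7²/(4π × 24.0 × 25.69²) = 0.0432 m²/day.

0.0432 m²/day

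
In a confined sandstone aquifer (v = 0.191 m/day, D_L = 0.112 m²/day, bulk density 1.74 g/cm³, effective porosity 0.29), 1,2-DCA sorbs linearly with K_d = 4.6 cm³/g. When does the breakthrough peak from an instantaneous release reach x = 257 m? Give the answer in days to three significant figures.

38400 days

Retardation factor R = 1 + ρ_b·K_d/n = 1 + 1.74 × 4.6/0.29 = 28.60.
Sorption retards both mechanisms: v_R = v/R = 0.006678 m/day, D_R = D/R = 0.003916 m²/day.
Peak time from v_R²t² + 2D_R t − x² = 0: t = (√(D_R² + v_R²x²) − D_R)/v_R².
√(D_R² + v_R²x²) = √(0.003916² + 0.006678² × 257²) = 1.716; v_R² = 4.460e-05.
t = (1.716 − 0.003916)/4.460e-05 = 38400 days.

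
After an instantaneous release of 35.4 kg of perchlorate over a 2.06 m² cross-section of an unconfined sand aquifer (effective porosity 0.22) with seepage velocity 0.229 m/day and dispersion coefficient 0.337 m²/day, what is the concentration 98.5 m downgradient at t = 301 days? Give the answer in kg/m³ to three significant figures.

For an instantaneous plane source, C(x,t) = M/(n_e·A·√(4πDt)) · exp(−(x−vt)²/(4Dt)), with n_e·A the pore (flow) area.
Plume center vt = 0.229 × 301 = 68.929 m, so the well at 98.5 m is 29.571 m downgradient of the peak.
√(4πDt) = 35.70 m, giving peak height M/(n_e·A·√(4πDt)) = 35.4/(0.22 × 2.06 × 35.70) = 2.188 kg/m³.
(x−vt)²/(4Dt) = (29.571)²/(4 × 0.337 × 301) = 2.155; exp(−2.155) = 0.1159.
C = 2.188 × 0.1159 = 0.254 kg/m³.

0.254 kg/m³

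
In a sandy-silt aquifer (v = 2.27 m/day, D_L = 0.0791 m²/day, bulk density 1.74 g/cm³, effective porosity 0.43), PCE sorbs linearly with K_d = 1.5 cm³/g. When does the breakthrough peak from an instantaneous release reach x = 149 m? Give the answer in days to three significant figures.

Retardation factor R = 1 + ρ_b·K_d/n = 1 + 1.74 × 1.5/0.43 = 7.070.
Sorption retards both mechanisms: v_R = v/R = 0.3211 m/day, D_R = D/R = 0.01119 m²/day.
Peak time from v_R²t² + 2D_R t − x² = 0: t = (√(D_R² + v_R²x²) − D_R)/v_R².
√(D_R² + v_R²x²) = √(0.01119² + 0.3211² × 149²) = 47.84; v_R² = 0.1031.
t = (47.84 − 0.01119)/0.1031 = 464 days.

464 days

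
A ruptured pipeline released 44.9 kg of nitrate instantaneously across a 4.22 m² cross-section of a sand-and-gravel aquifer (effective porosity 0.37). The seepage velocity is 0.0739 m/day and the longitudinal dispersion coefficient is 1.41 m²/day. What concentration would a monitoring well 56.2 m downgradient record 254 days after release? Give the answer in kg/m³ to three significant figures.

0.161 kg/m³

For an instantaneous plane source, C(x,t) = M/(n_e·A·√(4πDt)) · exp(−(x−vt)²/(4Dt)), with n_e·A the pore (flow) area.
Plume center vt = 0.0739 × 254 = 18.7706 m, so the well at 56.2 m is 37.4294 m downgradient of the peak.
√(4πDt) = 67.09 m, giving peak height M/(n_e·A·√(4πDt)) = 44.9/(0.37 × 4.22 × 67.09) = 0.4286 kg/m³.
(x−vt)²/(4Dt) = (37.4294)²/(4 × 1.41 × 254) = 0.9779; exp(−0.9779) = 0.3761.
C = 0.4286 × 0.3761 = 0.161 kg/m³.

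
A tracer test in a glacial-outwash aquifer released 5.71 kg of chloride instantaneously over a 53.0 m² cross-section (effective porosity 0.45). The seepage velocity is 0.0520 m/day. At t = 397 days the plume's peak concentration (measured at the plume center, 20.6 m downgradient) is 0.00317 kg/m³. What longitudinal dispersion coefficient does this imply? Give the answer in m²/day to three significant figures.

At the plume center C_max = M/(n_e·A·√(4πDt)), so D = M²/(4πt·(n_e·A·C_max)²).
n_e·A·C_max = 0.45 × 53.0 × 0.00317 = 0.07560 kg/m.
D = 5.71²/(4π × 397 × 0.07560²) = 1.14 m²/day.

1.14 m²/day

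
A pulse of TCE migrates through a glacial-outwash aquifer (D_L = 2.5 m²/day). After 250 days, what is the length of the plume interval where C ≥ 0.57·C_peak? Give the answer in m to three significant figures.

The plume is Gaussian with σ = √(2Dt) = √(2 × 2.5 × 250) = 35.36 m.
C/C_peak = exp(−Δx²/(2σ²)) = 0.57 ⇒ Δx = σ·√(−2 ln 0.57) = 35.36 × 1.060 = 37.48 m.
Width = 2Δx = 75.0 m.

75.0 m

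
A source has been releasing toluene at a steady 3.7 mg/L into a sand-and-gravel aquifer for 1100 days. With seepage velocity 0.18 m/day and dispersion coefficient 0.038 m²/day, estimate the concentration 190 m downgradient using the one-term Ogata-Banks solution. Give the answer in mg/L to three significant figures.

For a continuous step input, C/C₀ ≈ ½·erfc((x−vt)/(2√(Dt))).
vt = 0.18 × 1100 = 198 m and 2√(Dt) = 2√(0.038 × 1100) = 12.93 m.
Argument (x−vt)/(2√(Dt)) = (190 − 198)/12.93 = -0.6187; ½·erfc(-0.6187) = 0.8092.
C = 3.7 × 0.8092 = 2.99 mg/L.

2.99 mg/L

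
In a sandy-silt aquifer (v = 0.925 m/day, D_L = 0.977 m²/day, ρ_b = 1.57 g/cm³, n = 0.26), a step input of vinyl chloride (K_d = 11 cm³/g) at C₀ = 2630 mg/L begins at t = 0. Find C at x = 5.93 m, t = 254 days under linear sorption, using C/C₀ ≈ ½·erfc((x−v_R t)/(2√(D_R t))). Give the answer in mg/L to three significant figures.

Retardation factor R = 1 + ρ_b·K_d/n = 1 + 1.57 × 11/0.26 = 67.42.
Sorption retards both mechanisms: v_R = v/R = 0.01372 m/day, D_R = D/R = 0.01449 m²/day.
v_R·t = 0.01372 × 254 = 3.48488 m; 2√(D_R t) = 3.837 m; argument = (5.93 − 3.48488)/3.837 = 0.6372.
C = C₀ × ½·erfc(0.6372) = 2630 × 0.1838 = 483 mg/L.

483 mg/L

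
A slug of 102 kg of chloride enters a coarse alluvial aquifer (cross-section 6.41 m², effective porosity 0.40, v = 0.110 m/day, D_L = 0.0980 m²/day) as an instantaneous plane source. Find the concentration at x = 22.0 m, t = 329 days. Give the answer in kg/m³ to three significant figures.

For an instantaneous plane source, C(x,t) = M/(n_e·A·√(4πDt)) · exp(−(x−vt)²/(4Dt)), with n_e·A the pore (flow) area.
Plume center vt = 0.110 × 329 = 36.19 m, so the well at 22.0 m is 14.19 m upgradient of the peak.
√(4πDt) = 20.13 m, giving peak height M/(n_e·A·√(4πDt)) = 102/(0.40 × 6.41 × 20.13) = 1.976 kg/m³.
(x−vt)²/(4Dt) = (-14.19)²/(4 × 0.0980 × 329) = 1.561; exp(−1.561) = 0.2099.
C = 1.976 × 0.2099 = 0.415 kg/m³.

0.415 kg/m³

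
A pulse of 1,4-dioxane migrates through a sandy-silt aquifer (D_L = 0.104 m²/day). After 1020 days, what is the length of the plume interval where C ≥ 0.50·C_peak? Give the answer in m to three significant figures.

34.3 m

The plume is Gaussian with σ = √(2Dt) = √(2 × 0.104 × 1020) = 14.57 m.
C/C_peak = exp(−Δx²/(2σ²)) = 0.50 ⇒ Δx = σ·√(−2 ln 0.50) = 14.57 × 1.177 = 17.15 m.
Width = 2Δx = 34.3 m.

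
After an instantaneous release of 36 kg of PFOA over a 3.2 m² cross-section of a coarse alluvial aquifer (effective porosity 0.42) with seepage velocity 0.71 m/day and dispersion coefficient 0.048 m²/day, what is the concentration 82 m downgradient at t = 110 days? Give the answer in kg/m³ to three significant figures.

For an instantaneous plane source, C(x,t) = M/(n_e·A·√(4πDt)) · exp(−(x−vt)²/(4Dt)), with n_e·A the pore (flow) area.
Plume center vt = 0.71 × 110 = 78.1 m, so the well at 82 m is 3.9 m downgradient of the peak.
√(4πDt) = 8.146 m, giving peak height M/(n_e·A·√(4πDt)) = 36/(0.42 × 3.2 × 8.146) = 3.288 kg/m³.
(x−vt)²/(4Dt) = (3.9)²/(4 × 0.048 × 110) = 0.7202; exp(−0.7202) = 0.4867.
C = 3.288 × 0.4867 = 1.60 kg/m³.

1.60 kg/m³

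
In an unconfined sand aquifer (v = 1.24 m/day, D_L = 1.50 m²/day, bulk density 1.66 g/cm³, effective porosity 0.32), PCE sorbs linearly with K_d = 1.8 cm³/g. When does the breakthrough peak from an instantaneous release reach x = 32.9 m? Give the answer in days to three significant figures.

Retardation factor R = 1 + ρ_b·K_d/n = 1 + 1.66 × 1.8/0.32 = 10.34.
Sorption retards both mechanisms: v_R = v/R = 0.1199 m/day, D_R = D/R = 0.1451 m²/day.
Peak time from v_R²t² + 2D_R t − x² = 0: t = (√(D_R² + v_R²x²) − D_R)/v_R².
√(D_R² + v_R²x²) = √(0.1451² + 0.1199² × 32.9²) = 3.947; v_R² = 0.01438.
t = (3.947 − 0.1451)/0.01438 = 264 days.

264 days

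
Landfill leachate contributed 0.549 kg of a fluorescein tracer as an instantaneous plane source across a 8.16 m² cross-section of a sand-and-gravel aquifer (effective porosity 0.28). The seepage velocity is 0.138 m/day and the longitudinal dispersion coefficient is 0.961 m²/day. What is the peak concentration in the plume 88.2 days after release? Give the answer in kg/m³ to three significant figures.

The peak of an instantaneous 1D plume sits at x = vt; there the Gaussian factor is 1 and C_max = M/(n_e·A·√(4πDt)), where n_e·A is the pore area the mass is dissolved in.
√(4πDt) = √(4π × 0.961 × 88.2) = 32.64 m, so C_max = 0.549/(0.28 × 8.16 × 32.64) = 0.00736 kg/m³.

0.00736 kg/m³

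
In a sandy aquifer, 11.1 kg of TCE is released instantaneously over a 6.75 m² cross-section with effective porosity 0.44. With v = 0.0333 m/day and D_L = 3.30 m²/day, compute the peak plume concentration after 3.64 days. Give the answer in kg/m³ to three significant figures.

The peak of an instantaneous 1D plume sits at x = vt; there the Gaussian factor is 1 and C_max = M/(n_e·A·√(4πDt)), where n_e·A is the pore area the mass is dissolved in.
√(4πDt) = √(4π × 3.30 × 3.64) = 12.29 m, so C_max = 11.1/(0.44 × 6.75 × 12.29) = 0.304 kg/m³.

0.304 kg/m³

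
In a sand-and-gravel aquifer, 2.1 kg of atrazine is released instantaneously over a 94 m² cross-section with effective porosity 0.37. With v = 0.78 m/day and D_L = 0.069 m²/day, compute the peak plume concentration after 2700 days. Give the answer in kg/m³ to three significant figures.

The peak of an instantaneous 1D plume sits at x = vt; there the Gaussian factor is 1 and C_max = M/(n_e·A·√(4πDt)), where n_e·A is the pore area the mass is dissolved in.
√(4πDt) = √(4π × 0.069 × 2700) = 48.39 m, so C_max = 2.1/(0.37 × 94 × 48.39) = 0.00125 kg/m³.

0.00125 kg/m³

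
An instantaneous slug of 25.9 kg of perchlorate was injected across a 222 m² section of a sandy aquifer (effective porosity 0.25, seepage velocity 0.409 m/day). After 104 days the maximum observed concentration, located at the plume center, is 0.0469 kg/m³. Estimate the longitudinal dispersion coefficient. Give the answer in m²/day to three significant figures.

At the plume center C_max = M/(n_e·A·√(4πDt)), so D = M²/(4πt·(n_e·A·C_max)²).
n_e·A·C_max = 0.25 × 222 × 0.0469 = 2.603 kg/m.
D = 25.9²/(4π × 104 × 2.603²) = 0.0758 m²/day.

0.0758 m²/day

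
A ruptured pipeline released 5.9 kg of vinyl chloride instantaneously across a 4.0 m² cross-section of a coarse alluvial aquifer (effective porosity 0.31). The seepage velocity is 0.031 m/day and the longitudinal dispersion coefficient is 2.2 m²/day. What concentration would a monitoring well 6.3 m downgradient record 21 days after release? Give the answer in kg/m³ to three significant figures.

For an instantaneous plane source, C(x,t) = M/(n_e·A·√(4πDt)) · exp(−(x−vt)²/(4Dt)), with n_e·A the pore (flow) area.
Plume center vt = 0.031 × 21 = 0.651 m, so the well at 6.3 m is 5.649 m downgradient of the peak.
√(4πDt) = 24.09 m, giving peak height M/(n_e·A·√(4πDt)) = 5.9/(0.31 × 4.0 × 24.09) = 0.1975 kg/m³.
(x−vt)²/(4Dt) = (5.649)²/(4 × 2.2 × 21) = 0.1727; exp(−0.1727) = 0.8414.
C = 0.1975 × 0.8414 = 0.166 kg/m³.

0.166 kg/m³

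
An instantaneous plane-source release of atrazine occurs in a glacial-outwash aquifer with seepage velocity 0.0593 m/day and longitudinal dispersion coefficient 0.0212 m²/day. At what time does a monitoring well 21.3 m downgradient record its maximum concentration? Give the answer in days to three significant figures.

For the 1D instantaneous-source solution, setting ∂C/∂t = 0 at fixed x gives v²t² + 2Dt − x² = 0, so t = (√(D² + v²x²) − D)/v².
√(D² + v²x²) = √(0.0212² + 0.0593² × 21.3²) = 1.263; v² = 0.00351649.
t = (1.263 − 0.0212)/0.00351649 = 353 days (vs. the pure-advection estimate x/v = 359 d).

353 days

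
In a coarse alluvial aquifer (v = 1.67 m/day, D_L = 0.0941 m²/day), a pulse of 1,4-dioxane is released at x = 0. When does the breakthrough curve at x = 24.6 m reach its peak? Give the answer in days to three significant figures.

14.7 days

For the 1D instantaneous-source solution, setting ∂C/∂t = 0 at fixed x gives v²t² + 2Dt − x² = 0, so t = (√(D² + v²x²) − D)/v².
√(D² + v²x²) = √(0.0941² + 1.67² × 24.6²) = 41.08; v² = 2.7889.
t = (41.08 − 0.0941)/2.7889 = 14.7 days (vs. the pure-advection estimate x/v = 14.7 d).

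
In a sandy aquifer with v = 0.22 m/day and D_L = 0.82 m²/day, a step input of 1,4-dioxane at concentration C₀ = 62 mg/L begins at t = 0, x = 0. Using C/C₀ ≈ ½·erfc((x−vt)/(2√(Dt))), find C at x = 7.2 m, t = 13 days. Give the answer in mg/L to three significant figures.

For a continuous step input, C/C₀ ≈ ½·erfc((x−vt)/(2√(Dt))).
vt = 0.22 × 13 = 2.86 m and 2√(Dt) = 2√(0.82 × 13) = 6.530 m.
Argument (x−vt)/(2√(Dt)) = (7.2 − 2.86)/6.530 = 0.6646; ½·erfc(0.6646) = 0.1736.
C = 62 × 0.1736 = 10.8 mg/L.

10.8 mg/L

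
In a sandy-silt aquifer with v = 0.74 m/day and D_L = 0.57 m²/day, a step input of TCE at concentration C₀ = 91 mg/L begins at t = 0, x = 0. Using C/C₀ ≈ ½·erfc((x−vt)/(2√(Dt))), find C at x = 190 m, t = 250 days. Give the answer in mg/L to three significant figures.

For a continuous step input, C/C₀ ≈ ½·erfc((x−vt)/(2√(Dt))).
vt = 0.74 × 250 = 185 m and 2√(Dt) = 2√(0.57 × 250) = 23.87 m.
Argument (x−vt)/(2√(Dt)) = (190 − 185)/23.87 = 0.2095; ½·erfc(0.2095) = 0.3835.
C = 91 × 0.3835 = 34.9 mg/L.

34.9 mg/L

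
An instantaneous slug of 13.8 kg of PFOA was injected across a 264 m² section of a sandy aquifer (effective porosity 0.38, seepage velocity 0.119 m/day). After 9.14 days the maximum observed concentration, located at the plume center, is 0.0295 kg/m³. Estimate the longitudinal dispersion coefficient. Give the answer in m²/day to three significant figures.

0.189 m²/day

At the plume center C_max = M/(n_e·A·√(4πDt)), so D = M²/(4πt·(n_e·A·C_max)²).
n_e·A·C_max = 0.38 × 264 × 0.0295 = 2.959 kg/m.
D = 13.8²/(4π × 9.14 × 2.959²) = 0.189 m²/day.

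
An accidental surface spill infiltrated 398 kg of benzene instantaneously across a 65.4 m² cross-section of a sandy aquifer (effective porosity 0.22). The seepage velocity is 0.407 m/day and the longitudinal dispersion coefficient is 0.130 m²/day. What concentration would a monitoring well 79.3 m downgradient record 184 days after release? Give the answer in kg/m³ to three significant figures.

1.30 kg/m³

For an instantaneous plane source, C(x,t) = M/(n_e·A·√(4πDt)) · exp(−(x−vt)²/(4Dt)), with n_e·A the pore (flow) area.
Plume center vt = 0.407 × 184 = 74.888 m, so the well at 79.3 m is 4.412 m downgradient of the peak.
√(4πDt) = 17.34 m, giving peak height M/(n_e·A·√(4πDt)) = 398/(0.22 × 65.4 × 17.34) = 1.595 kg/m³.
(x−vt)²/(4Dt) = (4.412)²/(4 × 0.130 × 184) = 0.2034; exp(−0.2034) = 0.8160.
C = 1.595 × 0.8160 = 1.30 kg/m³.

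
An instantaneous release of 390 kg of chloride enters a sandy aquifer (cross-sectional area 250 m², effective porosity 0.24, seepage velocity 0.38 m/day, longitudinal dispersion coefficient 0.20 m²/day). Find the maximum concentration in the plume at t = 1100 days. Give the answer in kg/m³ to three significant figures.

The peak of an instantaneous 1D plume sits at x = vt; there the Gaussian factor is 1 and C_max = M/(n_e·A·√(4πDt)), where n_e·A is the pore area the mass is dissolved in.
√(4πDt) = √(4π × 0.20 × 1100) = 52.58 m, so C_max = 390/(0.24 × 250 × 52.58) = 0.124 kg/m³.

0.124 kg/m³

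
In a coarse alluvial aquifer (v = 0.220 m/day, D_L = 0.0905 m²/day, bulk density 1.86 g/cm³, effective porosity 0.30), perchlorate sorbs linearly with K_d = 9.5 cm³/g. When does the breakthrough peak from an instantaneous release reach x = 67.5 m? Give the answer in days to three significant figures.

18300 days

Retardation factor R = 1 + ρ_b·K_d/n = 1 + 1.86 × 9.5/0.30 = 59.90.
Sorption retards both mechanisms: v_R = v/R = 0.003673 m/day, D_R = D/R = 0.001511 m²/day.
Peak time from v_R²t² + 2D_R t − x² = 0: t = (√(D_R² + v_R²x²) − D_R)/v_R².
√(D_R² + v_R²x²) = √(0.001511² + 0.003673² × 67.5²) = 0.2479; v_R² = 1.349e-05.
t = (0.2479 − 0.001511)/1.349e-05 = 18300 days.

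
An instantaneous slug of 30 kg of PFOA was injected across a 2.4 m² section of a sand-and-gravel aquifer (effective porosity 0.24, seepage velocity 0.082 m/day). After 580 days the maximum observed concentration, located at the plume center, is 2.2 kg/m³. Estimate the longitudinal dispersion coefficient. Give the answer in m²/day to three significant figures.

0.0769 m²/day

At the plume center C_max = M/(n_e·A·√(4πDt)), so D = M²/(4πt·(n_e·A·C_max)²).
n_e·A·C_max = 0.24 × 2.4 × 2.2 = 1.267 kg/m.
D = 30²/(4π × 580 × 1.267²) = 0.0769 m²/day.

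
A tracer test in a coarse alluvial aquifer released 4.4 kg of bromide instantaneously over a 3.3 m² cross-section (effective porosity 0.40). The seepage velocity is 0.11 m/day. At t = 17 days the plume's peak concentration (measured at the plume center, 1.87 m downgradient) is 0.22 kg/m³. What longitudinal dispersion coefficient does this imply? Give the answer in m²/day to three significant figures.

1.07 m²/day

At the plume center C_max = M/(n_e·A·√(4πDt)), so D = M²/(4πt·(n_e·A·C_max)²).
n_e·A·C_max = 0.40 × 3.3 × 0.22 = 0.2904 kg/m.
D = 4.4²/(4π × 17 × 0.2904²) = 1.07 m²/day.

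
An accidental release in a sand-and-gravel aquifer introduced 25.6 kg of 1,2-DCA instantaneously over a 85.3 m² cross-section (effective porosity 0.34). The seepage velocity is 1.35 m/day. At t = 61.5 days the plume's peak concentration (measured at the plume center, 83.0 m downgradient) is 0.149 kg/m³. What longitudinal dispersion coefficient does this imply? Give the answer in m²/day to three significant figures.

0.0454 m²/day

At the plume center C_max = M/(n_e·A·√(4πDt)), so D = M²/(4πt·(n_e·A·C_max)²).
n_e·A·C_max = 0.34 × 85.3 × 0.149 = 4.321 kg/m.
D = 25.6²/(4π × 61.5 × 4.321²) = 0.0454 m²/day.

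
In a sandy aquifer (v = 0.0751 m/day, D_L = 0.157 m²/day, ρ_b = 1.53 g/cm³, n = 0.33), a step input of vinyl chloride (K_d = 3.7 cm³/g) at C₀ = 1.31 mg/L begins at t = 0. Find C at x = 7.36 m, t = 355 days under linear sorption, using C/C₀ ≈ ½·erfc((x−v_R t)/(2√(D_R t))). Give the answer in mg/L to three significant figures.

0.0114 mg/L

Retardation factor R = 1 + ρ_b·K_d/n = 1 + 1.53 × 3.7/0.33 = 18.15.
Sorption retards both mechanisms: v_R = v/R = 0.004138 m/day, D_R = D/R = 0.008650 m²/day.
v_R·t = 0.004138 × 355 = 1.46899 m; 2√(D_R t) = 3.505 m; argument = (7.36 − 1.46899)/3.505 = 1.681.
C = C₀ × ½·erfc(1.681) = 1.31 × 0.008720 = 0.0114 mg/L.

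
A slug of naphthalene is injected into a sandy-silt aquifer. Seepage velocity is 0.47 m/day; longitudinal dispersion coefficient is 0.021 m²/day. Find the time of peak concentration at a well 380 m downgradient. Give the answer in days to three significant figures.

For the 1D instantaneous-source solution, setting ∂C/∂t = 0 at fixed x gives v²t² + 2Dt − x² = 0, so t = (√(D² + v²x²) − D)/v².
√(D² + v²x²) = √(0.021² + 0.47² × 380²) = 178.6; v² = 0.2209.
t = (178.6 − 0.021)/0.2209 = 808 days (vs. the pure-advection estimate x/v = 809 d).

808 days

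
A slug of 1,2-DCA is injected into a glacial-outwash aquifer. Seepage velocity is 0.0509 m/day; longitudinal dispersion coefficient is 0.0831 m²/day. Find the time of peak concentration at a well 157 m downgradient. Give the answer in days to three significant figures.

3050 days

For the 1D instantaneous-source solution, setting ∂C/∂t = 0 at fixed x gives v²t² + 2Dt − x² = 0, so t = (√(D² + v²x²) − D)/v².
√(D² + v²x²) = √(0.0831² + 0.0509² × 157²) = 7.992; v² = 0.00259081.
t = (7.992 − 0.0831)/0.00259081 = 3050 days (vs. the pure-advection estimate x/v = 3080 d).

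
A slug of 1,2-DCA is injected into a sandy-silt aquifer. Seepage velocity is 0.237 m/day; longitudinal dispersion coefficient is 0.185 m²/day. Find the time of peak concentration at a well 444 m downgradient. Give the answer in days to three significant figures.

1870 days

For the 1D instantaneous-source solution, setting ∂C/∂t = 0 at fixed x gives v²t² + 2Dt − x² = 0, so t = (√(D² + v²x²) − D)/v².
√(D² + v²x²) = √(0.185² + 0.237² × 444²) = 105.2; v² = 0.056169.
t = (105.2 − 0.185)/0.056169 = 1870 days (vs. the pure-advection estimate x/v = 1870 d).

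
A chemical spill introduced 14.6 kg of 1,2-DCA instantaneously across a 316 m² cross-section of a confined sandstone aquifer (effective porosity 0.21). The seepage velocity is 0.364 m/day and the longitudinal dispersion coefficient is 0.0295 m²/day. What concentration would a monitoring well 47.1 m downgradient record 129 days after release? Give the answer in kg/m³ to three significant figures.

For an instantaneous plane source, C(x,t) = M/(n_e·A·√(4πDt)) · exp(−(x−vt)²/(4Dt)), with n_e·A the pore (flow) area.
Plume center vt = 0.364 × 129 = 46.956 m, so the well at 47.1 m is 0.144 m downgradient of the peak.
√(4πDt) = 6.915 m, giving peak height M/(n_e·A·√(4πDt)) = 14.6/(0.21 × 316 × 6.915) = 0.03182 kg/m³.
(x−vt)²/(4Dt) = (0.144)²/(4 × 0.0295 × 129) = 0.001362; exp(−0.001362) = 0.9986.
C = 0.03182 × 0.9986 = 0.0318 kg/m³.

0.0318 kg/m³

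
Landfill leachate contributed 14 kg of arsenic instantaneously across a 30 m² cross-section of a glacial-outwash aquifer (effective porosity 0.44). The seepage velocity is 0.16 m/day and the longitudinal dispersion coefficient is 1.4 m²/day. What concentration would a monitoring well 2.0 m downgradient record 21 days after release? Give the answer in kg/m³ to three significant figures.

0.0543 kg/m³

For an instantaneous plane source, C(x,t) = M/(n_e·A·√(4πDt)) · exp(−(x−vt)²/(4Dt)), with n_e·A the pore (flow) area.
Plume center vt = 0.16 × 21 = 3.36 m, so the well at 2.0 m is 1.36 m upgradient of the peak.
√(4πDt) = 19.22 m, giving peak height M/(n_e·A·√(4πDt)) = 14/(0.44 × 30 × 19.22) = 0.05518 kg/m³.
(x−vt)²/(4Dt) = (-1.36)²/(4 × 1.4 × 21) = 0.01573; exp(−0.01573) = 0.9844.
C = 0.05518 × 0.9844 = 0.0543 kg/m³.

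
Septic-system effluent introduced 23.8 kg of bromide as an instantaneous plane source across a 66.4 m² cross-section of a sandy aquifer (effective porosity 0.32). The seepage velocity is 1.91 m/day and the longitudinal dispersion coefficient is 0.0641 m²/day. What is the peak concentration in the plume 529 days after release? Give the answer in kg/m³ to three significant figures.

The peak of an instantaneous 1D plume sits at x = vt; there the Gaussian factor is 1 and C_max = M/(n_e·A·√(4πDt)), where n_e·A is the pore area the mass is dissolved in.
√(4πDt) = √(4π × 0.0641 × 529) = 20.64 m, so C_max = 23.8/(0.32 × 66.4 × 20.64) = 0.0543 kg/m³.

0.0543 kg/m³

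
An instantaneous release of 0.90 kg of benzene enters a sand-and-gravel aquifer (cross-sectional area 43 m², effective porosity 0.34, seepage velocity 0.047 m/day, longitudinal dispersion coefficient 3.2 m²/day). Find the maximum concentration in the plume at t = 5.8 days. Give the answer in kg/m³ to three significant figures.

The peak of an instantaneous 1D plume sits at x = vt; there the Gaussian factor is 1 and C_max = M/(n_e·A·√(4πDt)), where n_e·A is the pore area the mass is dissolved in.
√(4πDt) = √(4π × 3.2 × 5.8) = 15.27 m, so C_max = 0.90/(0.34 × 43 × 15.27) = 0.00403 kg/m³.

0.00403 kg/m³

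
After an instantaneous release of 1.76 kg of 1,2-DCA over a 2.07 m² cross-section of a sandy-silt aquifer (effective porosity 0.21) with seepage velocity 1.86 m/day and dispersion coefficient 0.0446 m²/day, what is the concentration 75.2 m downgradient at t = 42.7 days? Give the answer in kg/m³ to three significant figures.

0.0797 kg/m³

For an instantaneous plane source, C(x,t) = M/(n_e·A·√(4πDt)) · exp(−(x−vt)²/(4Dt)), with n_e·A the pore (flow) area.
Plume center vt = 1.86 × 42.7 = 79.422 m, so the well at 75.2 m is 4.222 m upgradient of the peak.
√(4πDt) = 4.892 m, giving peak height M/(n_e·A·√(4πDt)) = 1.76/(0.21 × 2.07 × 4.892) = 0.8276 kg/m³.
(x−vt)²/(4Dt) = (-4.222)²/(4 × 0.0446 × 42.7) = 2.340; exp(−2.340) = 0.09633.
C = 0.8276 × 0.09633 = 0.0797 kg/m³.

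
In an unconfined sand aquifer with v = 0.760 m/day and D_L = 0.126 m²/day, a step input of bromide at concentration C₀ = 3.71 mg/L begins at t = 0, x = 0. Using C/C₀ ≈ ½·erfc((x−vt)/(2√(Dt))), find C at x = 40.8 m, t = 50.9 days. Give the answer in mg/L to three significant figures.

For a continuous step input, C/C₀ ≈ ½·erfc((x−vt)/(2√(Dt))).
vt = 0.760 × 50.9 = 38.684 m and 2√(Dt) = 2√(0.126 × 50.9) = 5.065 m.
Argument (x−vt)/(2√(Dt)) = (40.8 − 38.684)/5.065 = 0.4178; ½·erfc(0.4178) = 0.2773.
C = 3.71 × 0.2773 = 1.03 mg/L.

1.03 mg/L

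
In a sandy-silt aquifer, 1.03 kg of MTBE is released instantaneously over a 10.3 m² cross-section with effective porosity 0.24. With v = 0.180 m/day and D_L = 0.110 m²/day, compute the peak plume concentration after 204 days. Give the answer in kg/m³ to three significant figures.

The peak of an instantaneous 1D plume sits at x = vt; there the Gaussian factor is 1 and C_max = M/(n_e·A·√(4πDt)), where n_e·A is the pore area the mass is dissolved in.
√(4πDt) = √(4π × 0.110 × 204) = 16.79 m, so C_max = 1.03/(0.24 × 10.3 × 16.79) = 0.0248 kg/m³.

0.0248 kg/m³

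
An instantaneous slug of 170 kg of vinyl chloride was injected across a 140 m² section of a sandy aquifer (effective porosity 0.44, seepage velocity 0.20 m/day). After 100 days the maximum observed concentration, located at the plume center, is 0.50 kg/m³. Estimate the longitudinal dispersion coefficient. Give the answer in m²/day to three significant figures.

0.0242 m²/day

At the plume center C_max = M/(n_e·A·√(4πDt)), so D = M²/(4πt·(n_e·A·C_max)²).
n_e·A·C_max = 0.44 × 140 × 0.50 = 30.80 kg/m.
D = 170²/(4π × 100 × 30.80²) = 0.0242 m²/day.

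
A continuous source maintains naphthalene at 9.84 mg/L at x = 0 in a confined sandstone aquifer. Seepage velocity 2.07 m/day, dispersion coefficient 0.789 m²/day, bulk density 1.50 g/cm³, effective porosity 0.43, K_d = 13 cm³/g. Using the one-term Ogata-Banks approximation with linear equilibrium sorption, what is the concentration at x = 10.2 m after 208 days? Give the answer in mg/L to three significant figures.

3.60 mg/L

Retardation factor R = 1 + ρ_b·K_d/n = 1 + 1.50 × 13/0.43 = 46.35.
Sorption retards both mechanisms: v_R = v/R = 0.04466 m/day, D_R = D/R = 0.01702 m²/day.
v_R·t = 0.04466 × 208 = 9.28928 m; 2√(D_R t) = 3.763 m; argument = (10.2 − 9.28928)/3.763 = 0.2420.
C = C₀ × ½·erfc(0.2420) = 9.84 × 0.3661 = 3.60 mg/L.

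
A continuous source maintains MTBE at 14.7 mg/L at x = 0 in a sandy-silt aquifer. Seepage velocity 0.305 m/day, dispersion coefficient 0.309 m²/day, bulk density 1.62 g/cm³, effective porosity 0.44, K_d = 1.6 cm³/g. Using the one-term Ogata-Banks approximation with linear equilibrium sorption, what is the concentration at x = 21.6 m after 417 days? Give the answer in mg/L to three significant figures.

Retardation factor R = 1 + ρ_b·K_d/n = 1 + 1.62 × 1.6/0.44 = 6.891.
Sorption retards both mechanisms: v_R = v/R = 0.04426 m/day, D_R = D/R = 0.04484 m²/day.
v_R·t = 0.04426 × 417 = 18.45642 m; 2√(D_R t) = 8.648 m; argument = (21.6 − 18.45642)/8.648 = 0.3635.
C = C₀ × ½·erfc(0.3635) = 14.7 × 0.3036 = 4.46 mg/L.

4.46 mg/L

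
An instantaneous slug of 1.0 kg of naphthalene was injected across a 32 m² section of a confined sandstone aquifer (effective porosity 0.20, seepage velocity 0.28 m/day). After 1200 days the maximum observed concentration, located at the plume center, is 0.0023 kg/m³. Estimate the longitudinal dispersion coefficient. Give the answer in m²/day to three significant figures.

At the plume center C_max = M/(n_e·A·√(4πDt)), so D = M²/(4πt·(n_e·A·C_max)²).
n_e·A·C_max = 0.20 × 32 × 0.0023 = 0.01472 kg/m.
D = 1.0²/(4π × 1200 × 0.01472²) = 0.306 m²/day.

0.306 m²/day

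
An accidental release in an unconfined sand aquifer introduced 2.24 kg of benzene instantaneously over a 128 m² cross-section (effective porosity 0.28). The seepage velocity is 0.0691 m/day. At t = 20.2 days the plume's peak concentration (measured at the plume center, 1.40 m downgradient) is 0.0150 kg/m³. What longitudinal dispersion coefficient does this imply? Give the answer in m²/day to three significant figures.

0.0684 m²/day

At the plume center C_max = M/(n_e·A·√(4πDt)), so D = M²/(4πt·(n_e·A·C_max)²).
n_e·A·C_max = 0.28 × 128 × 0.0150 = 0.5376 kg/m.
D = 2.24²/(4π × 20.2 × 0.5376²) = 0.0684 m²/day.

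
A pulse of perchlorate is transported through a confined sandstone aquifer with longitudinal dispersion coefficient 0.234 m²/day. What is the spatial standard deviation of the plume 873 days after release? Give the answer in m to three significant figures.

20.2 m

Dispersive spreading gives a Gaussian with σ² = 2Dt; advection only shifts the center.
σ = √(2 × 0.234 × 873) = 20.2 m.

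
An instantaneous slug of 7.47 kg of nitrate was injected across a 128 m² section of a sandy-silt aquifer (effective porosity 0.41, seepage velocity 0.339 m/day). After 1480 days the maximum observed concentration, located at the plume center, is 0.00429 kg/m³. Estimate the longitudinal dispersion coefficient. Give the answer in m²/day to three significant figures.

0.0592 m²/day

At the plume center C_max = M/(n_e·A·√(4πDt)), so D = M²/(4πt·(n_e·A·C_max)²).
n_e·A·C_max = 0.41 × 128 × 0.00429 = 0.2251 kg/m.
D = 7.47²/(4π × 1480 × 0.2251²) = 0.0592 m²/day.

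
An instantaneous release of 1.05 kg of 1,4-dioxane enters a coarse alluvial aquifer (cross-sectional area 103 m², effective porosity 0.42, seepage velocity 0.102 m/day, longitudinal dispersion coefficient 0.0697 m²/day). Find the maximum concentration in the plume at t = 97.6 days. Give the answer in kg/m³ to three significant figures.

The peak of an instantaneous 1D plume sits at x = vt; there the Gaussian factor is 1 and C_max = M/(n_e·A·√(4πDt)), where n_e·A is the pore area the mass is dissolved in.
√(4πDt) = √(4π × 0.0697 × 97.6) = 9.246 m, so C_max = 1.05/(0.42 × 103 × 9.246) = 0.00263 kg/m³.

0.00263 kg/m³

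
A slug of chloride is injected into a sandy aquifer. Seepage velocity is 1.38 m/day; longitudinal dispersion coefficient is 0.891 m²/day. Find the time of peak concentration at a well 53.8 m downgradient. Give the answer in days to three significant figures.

38.5 days

For the 1D instantaneous-source solution, setting ∂C/∂t = 0 at fixed x gives v²t² + 2Dt − x² = 0, so t = (√(D² + v²x²) − D)/v².
√(D² + v²x²) = √(0.891² + 1.38² × 53.8²) = 74.25; v² = 1.9044.
t = (74.25 − 0.891)/1.9044 = 38.5 days (vs. the pure-advection estimate x/v = 39.0 d).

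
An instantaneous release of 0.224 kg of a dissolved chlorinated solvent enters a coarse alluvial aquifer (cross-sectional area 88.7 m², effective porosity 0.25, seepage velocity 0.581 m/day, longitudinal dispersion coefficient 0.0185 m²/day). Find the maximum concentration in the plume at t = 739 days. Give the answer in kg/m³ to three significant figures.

The peak of an instantaneous 1D plume sits at x = vt; there the Gaussian factor is 1 and C_max = M/(n_e·A·√(4πDt)), where n_e·A is the pore area the mass is dissolved in.
√(4πDt) = √(4π × 0.0185 × 739) = 13.11 m, so C_max = 0.224/(0.25 × 88.7 × 13.11) = 0.000771 kg/m³.

0.000771 kg/m³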